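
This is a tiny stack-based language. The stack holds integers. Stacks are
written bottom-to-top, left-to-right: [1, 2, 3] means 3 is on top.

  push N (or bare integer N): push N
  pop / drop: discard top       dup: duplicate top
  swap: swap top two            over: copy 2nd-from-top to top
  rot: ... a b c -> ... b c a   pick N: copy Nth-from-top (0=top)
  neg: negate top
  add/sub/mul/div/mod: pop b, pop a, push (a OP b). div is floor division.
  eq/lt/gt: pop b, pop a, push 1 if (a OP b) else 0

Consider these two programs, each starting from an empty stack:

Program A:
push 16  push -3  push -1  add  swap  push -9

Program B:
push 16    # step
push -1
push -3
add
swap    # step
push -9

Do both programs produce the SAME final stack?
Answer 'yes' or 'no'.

Program A trace:
  After 'push 16': [16]
  After 'push -3': [16, -3]
  After 'push -1': [16, -3, -1]
  After 'add': [16, -4]
  After 'swap': [-4, 16]
  After 'push -9': [-4, 16, -9]
Program A final stack: [-4, 16, -9]

Program B trace:
  After 'push 16': [16]
  After 'push -1': [16, -1]
  After 'push -3': [16, -1, -3]
  After 'add': [16, -4]
  After 'swap': [-4, 16]
  After 'push -9': [-4, 16, -9]
Program B final stack: [-4, 16, -9]
Same: yes

Answer: yes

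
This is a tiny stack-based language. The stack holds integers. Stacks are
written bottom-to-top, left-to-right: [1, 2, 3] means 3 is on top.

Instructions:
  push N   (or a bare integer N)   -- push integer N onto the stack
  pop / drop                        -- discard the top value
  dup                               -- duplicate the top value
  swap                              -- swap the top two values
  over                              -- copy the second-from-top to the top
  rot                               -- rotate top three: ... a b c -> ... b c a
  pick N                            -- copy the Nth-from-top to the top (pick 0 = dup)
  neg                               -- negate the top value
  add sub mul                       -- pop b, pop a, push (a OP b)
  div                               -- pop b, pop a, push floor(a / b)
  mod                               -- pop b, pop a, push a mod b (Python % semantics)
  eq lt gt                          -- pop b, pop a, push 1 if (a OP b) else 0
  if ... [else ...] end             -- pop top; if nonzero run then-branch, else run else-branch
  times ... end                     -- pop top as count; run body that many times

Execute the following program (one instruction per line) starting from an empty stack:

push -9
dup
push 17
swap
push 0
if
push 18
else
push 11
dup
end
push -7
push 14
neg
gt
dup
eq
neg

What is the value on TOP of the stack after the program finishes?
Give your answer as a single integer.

After 'push -9': [-9]
After 'dup': [-9, -9]
After 'push 17': [-9, -9, 17]
After 'swap': [-9, 17, -9]
After 'push 0': [-9, 17, -9, 0]
After 'if': [-9, 17, -9]
After 'push 11': [-9, 17, -9, 11]
After 'dup': [-9, 17, -9, 11, 11]
After 'push -7': [-9, 17, -9, 11, 11, -7]
After 'push 14': [-9, 17, -9, 11, 11, -7, 14]
After 'neg': [-9, 17, -9, 11, 11, -7, -14]
After 'gt': [-9, 17, -9, 11, 11, 1]
After 'dup': [-9, 17, -9, 11, 11, 1, 1]
After 'eq': [-9, 17, -9, 11, 11, 1]
After 'neg': [-9, 17, -9, 11, 11, -1]

Answer: -1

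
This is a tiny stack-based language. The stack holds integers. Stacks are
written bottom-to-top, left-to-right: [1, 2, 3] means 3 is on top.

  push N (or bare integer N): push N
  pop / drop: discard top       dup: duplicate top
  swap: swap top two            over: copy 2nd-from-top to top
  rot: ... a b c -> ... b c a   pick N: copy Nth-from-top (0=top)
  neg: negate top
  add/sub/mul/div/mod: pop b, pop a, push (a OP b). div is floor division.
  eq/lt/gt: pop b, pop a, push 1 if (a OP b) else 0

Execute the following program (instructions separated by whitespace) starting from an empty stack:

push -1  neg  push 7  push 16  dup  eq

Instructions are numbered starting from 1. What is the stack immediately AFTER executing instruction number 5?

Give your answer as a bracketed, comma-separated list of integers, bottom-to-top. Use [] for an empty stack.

Step 1 ('push -1'): [-1]
Step 2 ('neg'): [1]
Step 3 ('push 7'): [1, 7]
Step 4 ('push 16'): [1, 7, 16]
Step 5 ('dup'): [1, 7, 16, 16]

Answer: [1, 7, 16, 16]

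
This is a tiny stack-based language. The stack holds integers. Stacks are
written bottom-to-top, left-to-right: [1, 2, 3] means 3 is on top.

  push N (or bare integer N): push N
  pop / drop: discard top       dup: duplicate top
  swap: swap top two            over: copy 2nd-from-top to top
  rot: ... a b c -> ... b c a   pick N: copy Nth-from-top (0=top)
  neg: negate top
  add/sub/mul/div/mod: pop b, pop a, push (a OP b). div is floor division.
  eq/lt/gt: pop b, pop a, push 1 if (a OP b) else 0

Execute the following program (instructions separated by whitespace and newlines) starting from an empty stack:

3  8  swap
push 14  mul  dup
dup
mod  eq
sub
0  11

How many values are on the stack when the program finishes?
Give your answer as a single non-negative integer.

After 'push 3': stack = [3] (depth 1)
After 'push 8': stack = [3, 8] (depth 2)
After 'swap': stack = [8, 3] (depth 2)
After 'push 14': stack = [8, 3, 14] (depth 3)
After 'mul': stack = [8, 42] (depth 2)
After 'dup': stack = [8, 42, 42] (depth 3)
After 'dup': stack = [8, 42, 42, 42] (depth 4)
After 'mod': stack = [8, 42, 0] (depth 3)
After 'eq': stack = [8, 0] (depth 2)
After 'sub': stack = [8] (depth 1)
After 'push 0': stack = [8, 0] (depth 2)
After 'push 11': stack = [8, 0, 11] (depth 3)

Answer: 3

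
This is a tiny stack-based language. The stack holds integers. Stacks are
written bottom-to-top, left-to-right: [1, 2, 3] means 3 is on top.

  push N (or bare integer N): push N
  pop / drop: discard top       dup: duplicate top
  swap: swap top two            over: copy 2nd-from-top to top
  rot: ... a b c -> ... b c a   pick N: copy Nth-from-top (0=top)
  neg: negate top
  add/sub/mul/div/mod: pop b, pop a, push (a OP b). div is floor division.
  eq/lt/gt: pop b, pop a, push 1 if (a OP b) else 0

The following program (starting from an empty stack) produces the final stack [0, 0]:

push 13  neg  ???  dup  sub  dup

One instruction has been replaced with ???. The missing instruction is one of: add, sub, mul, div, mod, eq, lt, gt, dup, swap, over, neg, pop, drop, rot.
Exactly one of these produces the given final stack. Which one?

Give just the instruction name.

Answer: neg

Derivation:
Stack before ???: [-13]
Stack after ???:  [13]
The instruction that transforms [-13] -> [13] is: neg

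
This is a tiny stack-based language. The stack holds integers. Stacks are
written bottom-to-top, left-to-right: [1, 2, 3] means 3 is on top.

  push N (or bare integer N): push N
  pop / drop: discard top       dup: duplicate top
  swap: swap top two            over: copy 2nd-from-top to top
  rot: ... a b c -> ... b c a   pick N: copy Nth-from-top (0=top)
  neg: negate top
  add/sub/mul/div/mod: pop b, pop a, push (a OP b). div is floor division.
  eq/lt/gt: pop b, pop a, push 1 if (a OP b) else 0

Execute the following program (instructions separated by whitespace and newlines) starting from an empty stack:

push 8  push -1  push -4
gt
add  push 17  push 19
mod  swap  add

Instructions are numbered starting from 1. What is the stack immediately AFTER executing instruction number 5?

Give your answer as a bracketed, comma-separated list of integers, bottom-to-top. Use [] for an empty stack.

Step 1 ('push 8'): [8]
Step 2 ('push -1'): [8, -1]
Step 3 ('push -4'): [8, -1, -4]
Step 4 ('gt'): [8, 1]
Step 5 ('add'): [9]

Answer: [9]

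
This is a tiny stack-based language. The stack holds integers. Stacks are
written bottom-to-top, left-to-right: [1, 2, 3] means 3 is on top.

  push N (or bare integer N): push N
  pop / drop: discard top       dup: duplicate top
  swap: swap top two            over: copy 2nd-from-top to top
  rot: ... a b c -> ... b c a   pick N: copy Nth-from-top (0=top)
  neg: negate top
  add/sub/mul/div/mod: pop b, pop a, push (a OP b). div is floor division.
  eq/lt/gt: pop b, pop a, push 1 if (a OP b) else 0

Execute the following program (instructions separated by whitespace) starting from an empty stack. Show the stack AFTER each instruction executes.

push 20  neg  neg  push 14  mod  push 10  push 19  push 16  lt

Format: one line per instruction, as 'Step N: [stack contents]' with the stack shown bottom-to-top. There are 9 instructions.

Step 1: [20]
Step 2: [-20]
Step 3: [20]
Step 4: [20, 14]
Step 5: [6]
Step 6: [6, 10]
Step 7: [6, 10, 19]
Step 8: [6, 10, 19, 16]
Step 9: [6, 10, 0]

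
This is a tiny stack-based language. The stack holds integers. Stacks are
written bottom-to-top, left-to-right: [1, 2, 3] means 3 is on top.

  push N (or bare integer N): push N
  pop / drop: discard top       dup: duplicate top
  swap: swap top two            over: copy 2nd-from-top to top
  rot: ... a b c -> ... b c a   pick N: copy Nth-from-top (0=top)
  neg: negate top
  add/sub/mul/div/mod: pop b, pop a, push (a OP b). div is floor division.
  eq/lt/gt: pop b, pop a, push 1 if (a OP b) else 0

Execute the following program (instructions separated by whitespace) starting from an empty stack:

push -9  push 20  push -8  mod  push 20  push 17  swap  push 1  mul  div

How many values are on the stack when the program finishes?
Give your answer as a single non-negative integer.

Answer: 3

Derivation:
After 'push -9': stack = [-9] (depth 1)
After 'push 20': stack = [-9, 20] (depth 2)
After 'push -8': stack = [-9, 20, -8] (depth 3)
After 'mod': stack = [-9, -4] (depth 2)
After 'push 20': stack = [-9, -4, 20] (depth 3)
After 'push 17': stack = [-9, -4, 20, 17] (depth 4)
After 'swap': stack = [-9, -4, 17, 20] (depth 4)
After 'push 1': stack = [-9, -4, 17, 20, 1] (depth 5)
After 'mul': stack = [-9, -4, 17, 20] (depth 4)
After 'div': stack = [-9, -4, 0] (depth 3)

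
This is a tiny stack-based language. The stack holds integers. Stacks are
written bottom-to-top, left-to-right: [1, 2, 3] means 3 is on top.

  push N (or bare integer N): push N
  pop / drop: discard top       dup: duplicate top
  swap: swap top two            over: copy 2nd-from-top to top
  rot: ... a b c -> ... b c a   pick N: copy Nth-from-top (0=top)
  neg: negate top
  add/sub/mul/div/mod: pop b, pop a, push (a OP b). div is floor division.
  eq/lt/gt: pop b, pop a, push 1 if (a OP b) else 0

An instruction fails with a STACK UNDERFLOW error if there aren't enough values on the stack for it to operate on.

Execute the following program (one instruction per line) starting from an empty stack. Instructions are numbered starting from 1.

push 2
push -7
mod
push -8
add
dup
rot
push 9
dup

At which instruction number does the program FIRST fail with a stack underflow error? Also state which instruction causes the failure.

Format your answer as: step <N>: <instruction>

Answer: step 7: rot

Derivation:
Step 1 ('push 2'): stack = [2], depth = 1
Step 2 ('push -7'): stack = [2, -7], depth = 2
Step 3 ('mod'): stack = [-5], depth = 1
Step 4 ('push -8'): stack = [-5, -8], depth = 2
Step 5 ('add'): stack = [-13], depth = 1
Step 6 ('dup'): stack = [-13, -13], depth = 2
Step 7 ('rot'): needs 3 value(s) but depth is 2 — STACK UNDERFLOW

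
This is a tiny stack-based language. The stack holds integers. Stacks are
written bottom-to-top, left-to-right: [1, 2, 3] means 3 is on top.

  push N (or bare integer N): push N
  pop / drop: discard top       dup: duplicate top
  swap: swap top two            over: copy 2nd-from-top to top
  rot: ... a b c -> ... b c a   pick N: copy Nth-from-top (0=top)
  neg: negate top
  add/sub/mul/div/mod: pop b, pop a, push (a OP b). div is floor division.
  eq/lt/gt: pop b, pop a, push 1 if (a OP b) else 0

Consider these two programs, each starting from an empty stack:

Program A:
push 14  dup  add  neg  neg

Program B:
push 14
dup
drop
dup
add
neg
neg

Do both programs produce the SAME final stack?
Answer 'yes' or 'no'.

Program A trace:
  After 'push 14': [14]
  After 'dup': [14, 14]
  After 'add': [28]
  After 'neg': [-28]
  After 'neg': [28]
Program A final stack: [28]

Program B trace:
  After 'push 14': [14]
  After 'dup': [14, 14]
  After 'drop': [14]
  After 'dup': [14, 14]
  After 'add': [28]
  After 'neg': [-28]
  After 'neg': [28]
Program B final stack: [28]
Same: yes

Answer: yes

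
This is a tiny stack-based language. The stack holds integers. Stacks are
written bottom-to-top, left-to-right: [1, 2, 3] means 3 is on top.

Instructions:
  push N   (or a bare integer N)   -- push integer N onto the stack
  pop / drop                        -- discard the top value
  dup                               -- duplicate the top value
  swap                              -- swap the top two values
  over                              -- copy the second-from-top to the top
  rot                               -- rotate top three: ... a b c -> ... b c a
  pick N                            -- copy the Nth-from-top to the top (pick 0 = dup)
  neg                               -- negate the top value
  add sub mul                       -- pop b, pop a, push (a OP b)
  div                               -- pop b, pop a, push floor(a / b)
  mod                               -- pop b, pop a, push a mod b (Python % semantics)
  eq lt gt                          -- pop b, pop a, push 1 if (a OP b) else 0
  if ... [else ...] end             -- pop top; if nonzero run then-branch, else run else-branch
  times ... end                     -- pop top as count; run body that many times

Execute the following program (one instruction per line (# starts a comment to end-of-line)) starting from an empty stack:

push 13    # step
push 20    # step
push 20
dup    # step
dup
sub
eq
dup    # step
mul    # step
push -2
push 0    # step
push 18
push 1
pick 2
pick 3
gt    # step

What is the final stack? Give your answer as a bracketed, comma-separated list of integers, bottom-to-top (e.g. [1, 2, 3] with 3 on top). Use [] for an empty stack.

Answer: [13, 20, 0, -2, 0, 18, 1, 0]

Derivation:
After 'push 13': [13]
After 'push 20': [13, 20]
After 'push 20': [13, 20, 20]
After 'dup': [13, 20, 20, 20]
After 'dup': [13, 20, 20, 20, 20]
After 'sub': [13, 20, 20, 0]
After 'eq': [13, 20, 0]
After 'dup': [13, 20, 0, 0]
After 'mul': [13, 20, 0]
After 'push -2': [13, 20, 0, -2]
After 'push 0': [13, 20, 0, -2, 0]
After 'push 18': [13, 20, 0, -2, 0, 18]
After 'push 1': [13, 20, 0, -2, 0, 18, 1]
After 'pick 2': [13, 20, 0, -2, 0, 18, 1, 0]
After 'pick 3': [13, 20, 0, -2, 0, 18, 1, 0, 0]
After 'gt': [13, 20, 0, -2, 0, 18, 1, 0]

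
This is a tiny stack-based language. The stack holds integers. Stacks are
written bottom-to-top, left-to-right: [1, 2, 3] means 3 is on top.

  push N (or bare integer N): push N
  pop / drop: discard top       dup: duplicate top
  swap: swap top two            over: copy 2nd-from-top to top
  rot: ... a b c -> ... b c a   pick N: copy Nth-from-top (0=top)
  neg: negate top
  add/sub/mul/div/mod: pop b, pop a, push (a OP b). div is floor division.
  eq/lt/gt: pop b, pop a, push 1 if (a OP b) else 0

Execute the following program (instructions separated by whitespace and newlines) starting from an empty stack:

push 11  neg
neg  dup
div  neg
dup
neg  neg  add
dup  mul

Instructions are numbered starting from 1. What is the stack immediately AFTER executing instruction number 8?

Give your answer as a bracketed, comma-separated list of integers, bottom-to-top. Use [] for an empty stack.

Step 1 ('push 11'): [11]
Step 2 ('neg'): [-11]
Step 3 ('neg'): [11]
Step 4 ('dup'): [11, 11]
Step 5 ('div'): [1]
Step 6 ('neg'): [-1]
Step 7 ('dup'): [-1, -1]
Step 8 ('neg'): [-1, 1]

Answer: [-1, 1]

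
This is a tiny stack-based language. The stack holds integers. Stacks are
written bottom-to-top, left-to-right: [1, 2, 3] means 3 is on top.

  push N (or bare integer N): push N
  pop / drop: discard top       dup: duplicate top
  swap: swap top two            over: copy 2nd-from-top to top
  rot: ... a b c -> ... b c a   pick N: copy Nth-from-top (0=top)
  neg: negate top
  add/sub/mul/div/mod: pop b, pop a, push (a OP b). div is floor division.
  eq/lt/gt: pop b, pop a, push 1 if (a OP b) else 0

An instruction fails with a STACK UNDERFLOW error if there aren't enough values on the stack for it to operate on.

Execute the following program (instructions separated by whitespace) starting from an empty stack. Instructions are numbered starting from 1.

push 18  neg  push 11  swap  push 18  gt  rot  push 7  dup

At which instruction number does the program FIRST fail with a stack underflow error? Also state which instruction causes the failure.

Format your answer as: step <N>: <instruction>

Step 1 ('push 18'): stack = [18], depth = 1
Step 2 ('neg'): stack = [-18], depth = 1
Step 3 ('push 11'): stack = [-18, 11], depth = 2
Step 4 ('swap'): stack = [11, -18], depth = 2
Step 5 ('push 18'): stack = [11, -18, 18], depth = 3
Step 6 ('gt'): stack = [11, 0], depth = 2
Step 7 ('rot'): needs 3 value(s) but depth is 2 — STACK UNDERFLOW

Answer: step 7: rot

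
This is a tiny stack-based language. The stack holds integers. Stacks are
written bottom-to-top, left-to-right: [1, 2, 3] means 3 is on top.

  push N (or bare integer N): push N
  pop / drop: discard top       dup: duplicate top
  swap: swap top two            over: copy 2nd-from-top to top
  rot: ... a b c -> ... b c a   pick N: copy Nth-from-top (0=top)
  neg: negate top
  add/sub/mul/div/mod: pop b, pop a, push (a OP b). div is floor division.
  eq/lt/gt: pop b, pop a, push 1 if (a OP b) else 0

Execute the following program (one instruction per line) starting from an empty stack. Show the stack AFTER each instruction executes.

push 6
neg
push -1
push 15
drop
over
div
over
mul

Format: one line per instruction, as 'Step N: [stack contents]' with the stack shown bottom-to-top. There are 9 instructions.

Step 1: [6]
Step 2: [-6]
Step 3: [-6, -1]
Step 4: [-6, -1, 15]
Step 5: [-6, -1]
Step 6: [-6, -1, -6]
Step 7: [-6, 0]
Step 8: [-6, 0, -6]
Step 9: [-6, 0]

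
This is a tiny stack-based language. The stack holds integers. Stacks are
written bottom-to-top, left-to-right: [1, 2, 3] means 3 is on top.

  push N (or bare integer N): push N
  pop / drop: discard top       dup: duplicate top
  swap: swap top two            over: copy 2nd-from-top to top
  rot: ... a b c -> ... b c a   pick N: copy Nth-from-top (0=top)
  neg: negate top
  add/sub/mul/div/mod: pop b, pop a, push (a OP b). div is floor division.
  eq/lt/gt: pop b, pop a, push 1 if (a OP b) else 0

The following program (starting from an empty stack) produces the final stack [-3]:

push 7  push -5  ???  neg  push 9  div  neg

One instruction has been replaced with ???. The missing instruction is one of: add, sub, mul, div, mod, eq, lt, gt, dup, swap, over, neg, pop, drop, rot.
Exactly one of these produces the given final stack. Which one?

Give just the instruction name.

Stack before ???: [7, -5]
Stack after ???:  [-35]
The instruction that transforms [7, -5] -> [-35] is: mul

Answer: mul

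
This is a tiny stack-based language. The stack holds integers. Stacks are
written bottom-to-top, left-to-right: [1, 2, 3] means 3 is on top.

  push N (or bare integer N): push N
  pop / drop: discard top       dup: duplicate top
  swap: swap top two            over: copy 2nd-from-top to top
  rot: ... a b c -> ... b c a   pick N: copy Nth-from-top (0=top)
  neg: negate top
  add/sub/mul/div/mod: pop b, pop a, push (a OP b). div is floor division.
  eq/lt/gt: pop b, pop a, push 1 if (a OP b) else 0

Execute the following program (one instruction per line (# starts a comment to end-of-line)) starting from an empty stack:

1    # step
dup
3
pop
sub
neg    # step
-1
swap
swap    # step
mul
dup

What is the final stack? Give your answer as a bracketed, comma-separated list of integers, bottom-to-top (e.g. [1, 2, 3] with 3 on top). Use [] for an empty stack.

After 'push 1': [1]
After 'dup': [1, 1]
After 'push 3': [1, 1, 3]
After 'pop': [1, 1]
After 'sub': [0]
After 'neg': [0]
After 'push -1': [0, -1]
After 'swap': [-1, 0]
After 'swap': [0, -1]
After 'mul': [0]
After 'dup': [0, 0]

Answer: [0, 0]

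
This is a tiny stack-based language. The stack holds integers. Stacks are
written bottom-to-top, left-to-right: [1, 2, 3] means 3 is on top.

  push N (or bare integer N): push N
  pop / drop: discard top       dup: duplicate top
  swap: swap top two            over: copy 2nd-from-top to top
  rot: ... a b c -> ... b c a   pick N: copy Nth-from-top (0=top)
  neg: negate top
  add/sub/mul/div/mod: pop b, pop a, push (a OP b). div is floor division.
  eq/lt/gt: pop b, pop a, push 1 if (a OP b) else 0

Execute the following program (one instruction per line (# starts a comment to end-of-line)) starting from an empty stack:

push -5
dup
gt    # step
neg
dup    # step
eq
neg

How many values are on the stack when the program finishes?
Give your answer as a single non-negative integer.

Answer: 1

Derivation:
After 'push -5': stack = [-5] (depth 1)
After 'dup': stack = [-5, -5] (depth 2)
After 'gt': stack = [0] (depth 1)
After 'neg': stack = [0] (depth 1)
After 'dup': stack = [0, 0] (depth 2)
After 'eq': stack = [1] (depth 1)
After 'neg': stack = [-1] (depth 1)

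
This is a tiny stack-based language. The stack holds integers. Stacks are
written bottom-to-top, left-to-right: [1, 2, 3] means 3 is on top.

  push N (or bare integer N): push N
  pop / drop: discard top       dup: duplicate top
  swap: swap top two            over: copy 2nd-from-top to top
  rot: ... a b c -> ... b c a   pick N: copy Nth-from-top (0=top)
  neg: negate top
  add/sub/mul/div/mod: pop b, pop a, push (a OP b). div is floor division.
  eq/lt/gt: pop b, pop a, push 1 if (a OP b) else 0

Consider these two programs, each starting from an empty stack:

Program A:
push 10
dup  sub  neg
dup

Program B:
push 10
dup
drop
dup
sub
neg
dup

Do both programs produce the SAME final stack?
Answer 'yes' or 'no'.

Answer: yes

Derivation:
Program A trace:
  After 'push 10': [10]
  After 'dup': [10, 10]
  After 'sub': [0]
  After 'neg': [0]
  After 'dup': [0, 0]
Program A final stack: [0, 0]

Program B trace:
  After 'push 10': [10]
  After 'dup': [10, 10]
  After 'drop': [10]
  After 'dup': [10, 10]
  After 'sub': [0]
  After 'neg': [0]
  After 'dup': [0, 0]
Program B final stack: [0, 0]
Same: yes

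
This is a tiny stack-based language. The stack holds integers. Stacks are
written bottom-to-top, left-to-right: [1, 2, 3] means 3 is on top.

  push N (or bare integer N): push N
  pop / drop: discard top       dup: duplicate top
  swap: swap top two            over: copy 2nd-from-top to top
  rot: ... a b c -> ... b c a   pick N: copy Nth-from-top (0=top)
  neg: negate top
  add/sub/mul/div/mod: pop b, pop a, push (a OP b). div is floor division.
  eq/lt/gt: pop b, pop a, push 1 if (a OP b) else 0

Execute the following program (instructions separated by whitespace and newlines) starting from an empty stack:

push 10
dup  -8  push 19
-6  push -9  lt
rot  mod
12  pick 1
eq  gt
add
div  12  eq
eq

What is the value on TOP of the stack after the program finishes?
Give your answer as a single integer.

Answer: 0

Derivation:
After 'push 10': [10]
After 'dup': [10, 10]
After 'push -8': [10, 10, -8]
After 'push 19': [10, 10, -8, 19]
After 'push -6': [10, 10, -8, 19, -6]
After 'push -9': [10, 10, -8, 19, -6, -9]
After 'lt': [10, 10, -8, 19, 0]
After 'rot': [10, 10, 19, 0, -8]
After 'mod': [10, 10, 19, 0]
After 'push 12': [10, 10, 19, 0, 12]
After 'pick 1': [10, 10, 19, 0, 12, 0]
After 'eq': [10, 10, 19, 0, 0]
After 'gt': [10, 10, 19, 0]
After 'add': [10, 10, 19]
After 'div': [10, 0]
After 'push 12': [10, 0, 12]
After 'eq': [10, 0]
After 'eq': [0]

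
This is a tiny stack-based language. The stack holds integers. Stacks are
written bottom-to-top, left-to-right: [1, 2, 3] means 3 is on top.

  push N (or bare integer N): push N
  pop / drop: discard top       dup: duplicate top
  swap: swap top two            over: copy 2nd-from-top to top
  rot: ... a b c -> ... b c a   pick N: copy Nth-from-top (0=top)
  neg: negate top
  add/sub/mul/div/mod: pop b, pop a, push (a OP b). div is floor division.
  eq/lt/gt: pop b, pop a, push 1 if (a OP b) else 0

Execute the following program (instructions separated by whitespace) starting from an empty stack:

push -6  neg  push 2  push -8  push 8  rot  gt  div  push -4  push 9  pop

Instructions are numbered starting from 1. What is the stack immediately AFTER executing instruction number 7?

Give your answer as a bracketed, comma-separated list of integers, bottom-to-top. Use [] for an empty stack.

Answer: [6, -8, 1]

Derivation:
Step 1 ('push -6'): [-6]
Step 2 ('neg'): [6]
Step 3 ('push 2'): [6, 2]
Step 4 ('push -8'): [6, 2, -8]
Step 5 ('push 8'): [6, 2, -8, 8]
Step 6 ('rot'): [6, -8, 8, 2]
Step 7 ('gt'): [6, -8, 1]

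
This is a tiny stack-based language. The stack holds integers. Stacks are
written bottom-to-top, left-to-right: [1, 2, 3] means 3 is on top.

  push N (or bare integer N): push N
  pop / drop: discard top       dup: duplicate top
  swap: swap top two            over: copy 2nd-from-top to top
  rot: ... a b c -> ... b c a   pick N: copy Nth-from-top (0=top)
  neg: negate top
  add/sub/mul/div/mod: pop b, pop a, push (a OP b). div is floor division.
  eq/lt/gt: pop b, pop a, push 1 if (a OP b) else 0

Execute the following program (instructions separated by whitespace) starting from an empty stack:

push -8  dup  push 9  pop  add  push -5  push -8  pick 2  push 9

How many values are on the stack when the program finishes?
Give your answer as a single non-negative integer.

After 'push -8': stack = [-8] (depth 1)
After 'dup': stack = [-8, -8] (depth 2)
After 'push 9': stack = [-8, -8, 9] (depth 3)
After 'pop': stack = [-8, -8] (depth 2)
After 'add': stack = [-16] (depth 1)
After 'push -5': stack = [-16, -5] (depth 2)
After 'push -8': stack = [-16, -5, -8] (depth 3)
After 'pick 2': stack = [-16, -5, -8, -16] (depth 4)
After 'push 9': stack = [-16, -5, -8, -16, 9] (depth 5)

Answer: 5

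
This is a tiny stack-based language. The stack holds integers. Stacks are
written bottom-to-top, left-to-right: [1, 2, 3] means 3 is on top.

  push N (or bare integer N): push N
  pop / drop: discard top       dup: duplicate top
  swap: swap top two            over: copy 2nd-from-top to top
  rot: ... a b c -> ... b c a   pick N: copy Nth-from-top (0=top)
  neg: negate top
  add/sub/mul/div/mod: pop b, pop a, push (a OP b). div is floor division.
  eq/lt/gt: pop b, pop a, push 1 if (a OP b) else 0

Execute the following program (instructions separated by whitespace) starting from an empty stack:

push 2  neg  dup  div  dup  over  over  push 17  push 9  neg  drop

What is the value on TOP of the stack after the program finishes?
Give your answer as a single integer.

After 'push 2': [2]
After 'neg': [-2]
After 'dup': [-2, -2]
After 'div': [1]
After 'dup': [1, 1]
After 'over': [1, 1, 1]
After 'over': [1, 1, 1, 1]
After 'push 17': [1, 1, 1, 1, 17]
After 'push 9': [1, 1, 1, 1, 17, 9]
After 'neg': [1, 1, 1, 1, 17, -9]
After 'drop': [1, 1, 1, 1, 17]

Answer: 17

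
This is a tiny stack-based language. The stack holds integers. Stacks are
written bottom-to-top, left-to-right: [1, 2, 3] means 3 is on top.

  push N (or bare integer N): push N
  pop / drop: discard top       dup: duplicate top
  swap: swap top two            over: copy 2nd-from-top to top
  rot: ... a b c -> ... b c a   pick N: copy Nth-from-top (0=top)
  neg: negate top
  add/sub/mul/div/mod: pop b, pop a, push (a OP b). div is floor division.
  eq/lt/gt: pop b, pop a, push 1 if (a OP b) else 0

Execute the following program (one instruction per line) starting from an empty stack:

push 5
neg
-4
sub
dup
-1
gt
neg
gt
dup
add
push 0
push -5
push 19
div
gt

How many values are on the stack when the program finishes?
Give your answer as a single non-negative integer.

Answer: 2

Derivation:
After 'push 5': stack = [5] (depth 1)
After 'neg': stack = [-5] (depth 1)
After 'push -4': stack = [-5, -4] (depth 2)
After 'sub': stack = [-1] (depth 1)
After 'dup': stack = [-1, -1] (depth 2)
After 'push -1': stack = [-1, -1, -1] (depth 3)
After 'gt': stack = [-1, 0] (depth 2)
After 'neg': stack = [-1, 0] (depth 2)
After 'gt': stack = [0] (depth 1)
After 'dup': stack = [0, 0] (depth 2)
After 'add': stack = [0] (depth 1)
After 'push 0': stack = [0, 0] (depth 2)
After 'push -5': stack = [0, 0, -5] (depth 3)
After 'push 19': stack = [0, 0, -5, 19] (depth 4)
After 'div': stack = [0, 0, -1] (depth 3)
After 'gt': stack = [0, 1] (depth 2)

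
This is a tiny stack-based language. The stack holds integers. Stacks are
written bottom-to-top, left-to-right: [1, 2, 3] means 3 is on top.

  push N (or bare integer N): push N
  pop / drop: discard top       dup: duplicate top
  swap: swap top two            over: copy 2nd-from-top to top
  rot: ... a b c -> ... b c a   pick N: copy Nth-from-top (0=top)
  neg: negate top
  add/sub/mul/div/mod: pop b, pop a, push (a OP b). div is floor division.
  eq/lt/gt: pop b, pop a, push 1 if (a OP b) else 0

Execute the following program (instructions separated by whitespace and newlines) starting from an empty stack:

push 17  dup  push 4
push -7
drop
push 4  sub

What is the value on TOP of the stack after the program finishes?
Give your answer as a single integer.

After 'push 17': [17]
After 'dup': [17, 17]
After 'push 4': [17, 17, 4]
After 'push -7': [17, 17, 4, -7]
After 'drop': [17, 17, 4]
After 'push 4': [17, 17, 4, 4]
After 'sub': [17, 17, 0]

Answer: 0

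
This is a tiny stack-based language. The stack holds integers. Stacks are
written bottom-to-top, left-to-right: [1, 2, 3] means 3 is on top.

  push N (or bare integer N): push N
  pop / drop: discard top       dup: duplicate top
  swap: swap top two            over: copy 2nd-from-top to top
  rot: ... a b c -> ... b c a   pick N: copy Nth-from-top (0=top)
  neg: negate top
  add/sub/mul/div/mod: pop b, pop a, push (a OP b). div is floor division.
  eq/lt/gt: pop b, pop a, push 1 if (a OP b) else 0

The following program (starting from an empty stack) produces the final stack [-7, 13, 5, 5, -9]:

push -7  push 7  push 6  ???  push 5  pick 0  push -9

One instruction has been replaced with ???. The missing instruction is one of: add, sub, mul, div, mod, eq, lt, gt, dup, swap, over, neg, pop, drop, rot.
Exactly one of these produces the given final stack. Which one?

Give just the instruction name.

Stack before ???: [-7, 7, 6]
Stack after ???:  [-7, 13]
The instruction that transforms [-7, 7, 6] -> [-7, 13] is: add

Answer: add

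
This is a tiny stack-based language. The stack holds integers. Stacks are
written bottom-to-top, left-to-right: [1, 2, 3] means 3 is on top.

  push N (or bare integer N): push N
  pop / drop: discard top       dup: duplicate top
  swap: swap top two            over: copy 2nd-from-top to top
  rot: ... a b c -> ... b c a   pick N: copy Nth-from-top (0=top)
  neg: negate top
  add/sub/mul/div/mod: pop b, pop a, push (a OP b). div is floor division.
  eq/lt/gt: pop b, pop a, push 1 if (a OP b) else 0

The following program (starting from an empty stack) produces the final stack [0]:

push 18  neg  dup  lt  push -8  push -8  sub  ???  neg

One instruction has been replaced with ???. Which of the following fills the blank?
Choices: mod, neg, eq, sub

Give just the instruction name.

Stack before ???: [0, 0]
Stack after ???:  [0]
Checking each choice:
  mod: modulo by zero
  neg: produces [0, 0]
  eq: produces [-1]
  sub: MATCH


Answer: sub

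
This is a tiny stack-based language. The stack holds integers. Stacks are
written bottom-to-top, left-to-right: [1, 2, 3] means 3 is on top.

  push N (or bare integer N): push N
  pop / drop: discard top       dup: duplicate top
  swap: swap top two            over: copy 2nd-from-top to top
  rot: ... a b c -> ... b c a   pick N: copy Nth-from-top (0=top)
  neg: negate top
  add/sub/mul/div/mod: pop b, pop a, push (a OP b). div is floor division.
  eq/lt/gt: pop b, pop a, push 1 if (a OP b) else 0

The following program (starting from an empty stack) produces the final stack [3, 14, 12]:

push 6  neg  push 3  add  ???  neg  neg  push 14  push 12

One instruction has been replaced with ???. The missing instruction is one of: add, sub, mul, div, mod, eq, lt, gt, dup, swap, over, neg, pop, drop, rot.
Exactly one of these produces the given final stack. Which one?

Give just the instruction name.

Stack before ???: [-3]
Stack after ???:  [3]
The instruction that transforms [-3] -> [3] is: neg

Answer: neg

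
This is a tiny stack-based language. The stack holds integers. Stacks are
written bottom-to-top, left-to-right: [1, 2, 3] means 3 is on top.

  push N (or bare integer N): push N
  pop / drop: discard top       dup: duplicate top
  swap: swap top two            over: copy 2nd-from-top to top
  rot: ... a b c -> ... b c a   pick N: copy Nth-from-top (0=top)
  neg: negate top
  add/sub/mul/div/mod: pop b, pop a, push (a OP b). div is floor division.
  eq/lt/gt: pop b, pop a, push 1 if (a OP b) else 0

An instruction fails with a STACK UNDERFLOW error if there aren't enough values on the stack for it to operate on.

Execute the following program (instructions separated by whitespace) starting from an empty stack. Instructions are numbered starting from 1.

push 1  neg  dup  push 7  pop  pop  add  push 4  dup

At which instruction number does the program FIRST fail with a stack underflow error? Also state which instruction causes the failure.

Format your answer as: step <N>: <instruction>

Answer: step 7: add

Derivation:
Step 1 ('push 1'): stack = [1], depth = 1
Step 2 ('neg'): stack = [-1], depth = 1
Step 3 ('dup'): stack = [-1, -1], depth = 2
Step 4 ('push 7'): stack = [-1, -1, 7], depth = 3
Step 5 ('pop'): stack = [-1, -1], depth = 2
Step 6 ('pop'): stack = [-1], depth = 1
Step 7 ('add'): needs 2 value(s) but depth is 1 — STACK UNDERFLOW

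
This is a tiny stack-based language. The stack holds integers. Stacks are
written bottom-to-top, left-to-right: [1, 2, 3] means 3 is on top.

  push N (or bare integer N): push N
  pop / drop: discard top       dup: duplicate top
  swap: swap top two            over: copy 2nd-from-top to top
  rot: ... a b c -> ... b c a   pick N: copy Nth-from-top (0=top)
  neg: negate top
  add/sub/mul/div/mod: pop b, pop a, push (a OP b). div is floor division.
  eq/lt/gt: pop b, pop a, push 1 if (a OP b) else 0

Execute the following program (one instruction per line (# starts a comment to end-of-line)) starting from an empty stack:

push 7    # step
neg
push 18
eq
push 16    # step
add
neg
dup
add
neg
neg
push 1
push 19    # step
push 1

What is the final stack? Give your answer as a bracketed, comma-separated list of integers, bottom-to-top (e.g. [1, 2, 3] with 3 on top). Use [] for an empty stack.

After 'push 7': [7]
After 'neg': [-7]
After 'push 18': [-7, 18]
After 'eq': [0]
After 'push 16': [0, 16]
After 'add': [16]
After 'neg': [-16]
After 'dup': [-16, -16]
After 'add': [-32]
After 'neg': [32]
After 'neg': [-32]
After 'push 1': [-32, 1]
After 'push 19': [-32, 1, 19]
After 'push 1': [-32, 1, 19, 1]

Answer: [-32, 1, 19, 1]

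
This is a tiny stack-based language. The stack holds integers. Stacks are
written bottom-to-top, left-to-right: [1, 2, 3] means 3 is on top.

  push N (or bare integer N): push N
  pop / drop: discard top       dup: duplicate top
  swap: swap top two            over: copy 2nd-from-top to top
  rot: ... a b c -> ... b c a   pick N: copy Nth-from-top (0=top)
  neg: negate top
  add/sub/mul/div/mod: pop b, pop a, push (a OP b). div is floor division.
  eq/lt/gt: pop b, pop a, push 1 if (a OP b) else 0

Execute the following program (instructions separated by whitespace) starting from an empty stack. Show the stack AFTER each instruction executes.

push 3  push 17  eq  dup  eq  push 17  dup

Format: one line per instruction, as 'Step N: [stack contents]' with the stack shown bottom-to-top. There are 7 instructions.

Step 1: [3]
Step 2: [3, 17]
Step 3: [0]
Step 4: [0, 0]
Step 5: [1]
Step 6: [1, 17]
Step 7: [1, 17, 17]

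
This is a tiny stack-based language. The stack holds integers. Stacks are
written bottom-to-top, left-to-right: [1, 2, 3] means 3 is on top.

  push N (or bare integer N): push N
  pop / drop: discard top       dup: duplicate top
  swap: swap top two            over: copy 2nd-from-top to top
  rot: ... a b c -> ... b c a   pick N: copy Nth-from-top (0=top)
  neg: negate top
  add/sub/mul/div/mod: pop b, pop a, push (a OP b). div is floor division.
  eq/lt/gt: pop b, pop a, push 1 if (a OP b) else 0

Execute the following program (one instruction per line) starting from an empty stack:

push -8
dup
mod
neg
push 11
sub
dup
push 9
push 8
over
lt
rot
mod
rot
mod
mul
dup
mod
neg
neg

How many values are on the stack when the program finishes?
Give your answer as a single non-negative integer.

Answer: 1

Derivation:
After 'push -8': stack = [-8] (depth 1)
After 'dup': stack = [-8, -8] (depth 2)
After 'mod': stack = [0] (depth 1)
After 'neg': stack = [0] (depth 1)
After 'push 11': stack = [0, 11] (depth 2)
After 'sub': stack = [-11] (depth 1)
After 'dup': stack = [-11, -11] (depth 2)
After 'push 9': stack = [-11, -11, 9] (depth 3)
After 'push 8': stack = [-11, -11, 9, 8] (depth 4)
After 'over': stack = [-11, -11, 9, 8, 9] (depth 5)
After 'lt': stack = [-11, -11, 9, 1] (depth 4)
After 'rot': stack = [-11, 9, 1, -11] (depth 4)
After 'mod': stack = [-11, 9, -10] (depth 3)
After 'rot': stack = [9, -10, -11] (depth 3)
After 'mod': stack = [9, -10] (depth 2)
After 'mul': stack = [-90] (depth 1)
After 'dup': stack = [-90, -90] (depth 2)
After 'mod': stack = [0] (depth 1)
After 'neg': stack = [0] (depth 1)
After 'neg': stack = [0] (depth 1)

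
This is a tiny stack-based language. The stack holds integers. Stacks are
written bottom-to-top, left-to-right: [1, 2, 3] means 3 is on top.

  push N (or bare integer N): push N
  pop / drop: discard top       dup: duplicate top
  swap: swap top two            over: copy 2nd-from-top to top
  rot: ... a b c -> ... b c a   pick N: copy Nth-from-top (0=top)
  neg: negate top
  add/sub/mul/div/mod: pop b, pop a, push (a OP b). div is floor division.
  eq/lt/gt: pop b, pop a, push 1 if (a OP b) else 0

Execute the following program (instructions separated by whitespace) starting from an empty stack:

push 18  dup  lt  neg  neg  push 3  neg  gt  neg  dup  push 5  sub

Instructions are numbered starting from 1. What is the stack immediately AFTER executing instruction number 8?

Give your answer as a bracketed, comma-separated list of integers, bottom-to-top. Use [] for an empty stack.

Answer: [1]

Derivation:
Step 1 ('push 18'): [18]
Step 2 ('dup'): [18, 18]
Step 3 ('lt'): [0]
Step 4 ('neg'): [0]
Step 5 ('neg'): [0]
Step 6 ('push 3'): [0, 3]
Step 7 ('neg'): [0, -3]
Step 8 ('gt'): [1]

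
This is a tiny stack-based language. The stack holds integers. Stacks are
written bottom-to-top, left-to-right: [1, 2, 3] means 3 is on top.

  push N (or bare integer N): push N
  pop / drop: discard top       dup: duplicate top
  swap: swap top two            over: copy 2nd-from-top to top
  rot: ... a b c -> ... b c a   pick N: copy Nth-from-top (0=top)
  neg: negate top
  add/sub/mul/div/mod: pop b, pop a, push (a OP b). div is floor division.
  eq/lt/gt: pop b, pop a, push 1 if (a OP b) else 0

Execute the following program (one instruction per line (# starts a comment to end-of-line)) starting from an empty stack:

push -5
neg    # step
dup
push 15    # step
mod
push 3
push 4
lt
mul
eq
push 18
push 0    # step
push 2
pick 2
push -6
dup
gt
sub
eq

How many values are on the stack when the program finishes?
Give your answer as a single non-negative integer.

Answer: 4

Derivation:
After 'push -5': stack = [-5] (depth 1)
After 'neg': stack = [5] (depth 1)
After 'dup': stack = [5, 5] (depth 2)
After 'push 15': stack = [5, 5, 15] (depth 3)
After 'mod': stack = [5, 5] (depth 2)
After 'push 3': stack = [5, 5, 3] (depth 3)
After 'push 4': stack = [5, 5, 3, 4] (depth 4)
After 'lt': stack = [5, 5, 1] (depth 3)
After 'mul': stack = [5, 5] (depth 2)
After 'eq': stack = [1] (depth 1)
After 'push 18': stack = [1, 18] (depth 2)
After 'push 0': stack = [1, 18, 0] (depth 3)
After 'push 2': stack = [1, 18, 0, 2] (depth 4)
After 'pick 2': stack = [1, 18, 0, 2, 18] (depth 5)
After 'push -6': stack = [1, 18, 0, 2, 18, -6] (depth 6)
After 'dup': stack = [1, 18, 0, 2, 18, -6, -6] (depth 7)
After 'gt': stack = [1, 18, 0, 2, 18, 0] (depth 6)
After 'sub': stack = [1, 18, 0, 2, 18] (depth 5)
After 'eq': stack = [1, 18, 0, 0] (depth 4)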